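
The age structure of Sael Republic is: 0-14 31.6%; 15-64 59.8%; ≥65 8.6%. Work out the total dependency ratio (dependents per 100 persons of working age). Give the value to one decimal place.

Total dependency ratio: 67.2

Total dependency ratio = (31.6 + 8.6) / 59.8 × 100 = 40.2 / 59.8 × 100 = 67.2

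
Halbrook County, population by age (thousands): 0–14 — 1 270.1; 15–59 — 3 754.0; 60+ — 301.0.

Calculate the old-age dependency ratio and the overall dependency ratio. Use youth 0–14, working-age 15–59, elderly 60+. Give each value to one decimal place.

Old-age dependency ratio = 301.0 / 3 754.0 × 100 = 8.0
Total dependency ratio = (1 270.1 + 301.0) / 3 754.0 × 100 = 1 571.1 / 3 754.0 × 100 = 41.9

Old-age dependency ratio: 8.0
Total dependency ratio: 41.9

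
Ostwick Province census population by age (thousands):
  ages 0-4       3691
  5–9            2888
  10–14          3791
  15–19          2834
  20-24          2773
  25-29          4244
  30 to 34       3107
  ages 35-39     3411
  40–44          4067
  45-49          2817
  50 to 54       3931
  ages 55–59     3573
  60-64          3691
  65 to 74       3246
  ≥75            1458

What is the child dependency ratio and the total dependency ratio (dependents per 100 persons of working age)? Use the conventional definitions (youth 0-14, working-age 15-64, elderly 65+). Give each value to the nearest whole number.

0–14: 3691 + 2888 + 3791 = 10370
15–64: 2834 + 2773 + 4244 + 3107 + 3411 + 4067 + 2817 + 3931 + 3573 + 3691 = 34448
65+: 3246 + 1458 = 4704
Youth dependency ratio = 10370 / 34448 × 100 = 30
Total dependency ratio = (10370 + 4704) / 34448 × 100 = 15074 / 34448 × 100 = 44

Youth dependency ratio: 30
Total dependency ratio: 44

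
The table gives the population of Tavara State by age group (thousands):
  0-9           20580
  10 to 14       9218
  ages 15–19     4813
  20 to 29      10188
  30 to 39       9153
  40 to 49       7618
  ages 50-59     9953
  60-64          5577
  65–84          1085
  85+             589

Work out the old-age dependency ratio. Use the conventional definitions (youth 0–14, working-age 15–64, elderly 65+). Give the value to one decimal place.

0–14: 20580 + 9218 = 29798
15–64: 4813 + 10188 + 9153 + 7618 + 9953 + 5577 = 47302
65+: 1085 + 589 = 1674
Old-age dependency ratio = 1674 / 47302 × 100 = 3.5

Old-age dependency ratio: 3.5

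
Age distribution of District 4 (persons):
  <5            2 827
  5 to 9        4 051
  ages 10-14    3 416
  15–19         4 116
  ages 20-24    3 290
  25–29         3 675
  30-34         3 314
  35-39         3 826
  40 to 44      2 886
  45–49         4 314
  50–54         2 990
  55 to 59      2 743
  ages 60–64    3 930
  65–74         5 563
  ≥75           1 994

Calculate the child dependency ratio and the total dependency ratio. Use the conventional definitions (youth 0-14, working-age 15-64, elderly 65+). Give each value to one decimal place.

Youth dependency ratio: 29.3
Total dependency ratio: 50.9

0–14: 2 827 + 4 051 + 3 416 = 10 294
15–64: 4 116 + 3 290 + 3 675 + 3 314 + 3 826 + 2 886 + 4 314 + 2 990 + 2 743 + 3 930 = 35 084
65+: 5 563 + 1 994 = 7 557
Youth dependency ratio = 10 294 / 35 084 × 100 = 29.3
Total dependency ratio = (10 294 + 7 557) / 35 084 × 100 = 17 851 / 35 084 × 100 = 50.9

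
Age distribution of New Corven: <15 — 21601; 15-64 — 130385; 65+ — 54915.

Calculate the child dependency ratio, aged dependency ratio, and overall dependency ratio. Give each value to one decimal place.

Youth dependency ratio: 16.6
Old-age dependency ratio: 42.1
Total dependency ratio: 58.7

Youth dependency ratio = 21601 / 130385 × 100 = 16.6
Old-age dependency ratio = 54915 / 130385 × 100 = 42.1
Total dependency ratio = (21601 + 54915) / 130385 × 100 = 76516 / 130385 × 100 = 58.7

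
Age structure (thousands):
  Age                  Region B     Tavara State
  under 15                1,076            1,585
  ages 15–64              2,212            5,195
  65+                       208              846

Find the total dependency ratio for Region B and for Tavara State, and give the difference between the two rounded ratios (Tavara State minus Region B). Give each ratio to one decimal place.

Region B: (1,076 + 208) / 2,212 × 100 = 1,284 / 2,212 × 100 = 58.0
Tavara State: (1,585 + 846) / 5,195 × 100 = 2,431 / 5,195 × 100 = 46.8

Region B: 58.0
Tavara State: 46.8
Difference: -11.2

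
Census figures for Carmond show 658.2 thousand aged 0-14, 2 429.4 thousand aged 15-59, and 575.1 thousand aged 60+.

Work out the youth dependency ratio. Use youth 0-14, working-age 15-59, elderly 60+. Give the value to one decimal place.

Youth dependency ratio = 658.2 / 2 429.4 × 100 = 27.1

Youth dependency ratio: 27.1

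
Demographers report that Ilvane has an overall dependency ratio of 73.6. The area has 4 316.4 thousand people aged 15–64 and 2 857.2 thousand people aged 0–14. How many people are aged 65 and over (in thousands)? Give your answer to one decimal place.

Aged 65 and over: 319.7

Total dependency ratio = (youth + elderly) / working-age × 100
73.6 = (2 857.2 + E) / 4 316.4 × 100
⇒ 319.7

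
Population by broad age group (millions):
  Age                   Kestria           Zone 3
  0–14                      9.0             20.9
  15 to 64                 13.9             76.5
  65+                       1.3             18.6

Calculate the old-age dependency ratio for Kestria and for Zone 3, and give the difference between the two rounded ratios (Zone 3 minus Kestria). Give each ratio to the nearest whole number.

Kestria: 9
Zone 3: 24
Difference: +15

Kestria: 1.3 / 13.9 × 100 = 9
Zone 3: 18.6 / 76.5 × 100 = 24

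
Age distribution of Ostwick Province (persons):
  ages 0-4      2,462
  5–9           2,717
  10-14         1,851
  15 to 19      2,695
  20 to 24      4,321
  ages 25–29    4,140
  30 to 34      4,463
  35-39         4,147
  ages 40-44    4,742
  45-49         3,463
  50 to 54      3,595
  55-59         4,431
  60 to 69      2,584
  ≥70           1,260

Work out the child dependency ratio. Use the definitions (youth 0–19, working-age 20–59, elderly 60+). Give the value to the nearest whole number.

0–19: 2,462 + 2,717 + 1,851 + 2,695 = 9,725
20–59: 4,321 + 4,140 + 4,463 + 4,147 + 4,742 + 3,463 + 3,595 + 4,431 = 33,302
60+: 2,584 + 1,260 = 3,844
Youth dependency ratio = 9,725 / 33,302 × 100 = 29

Youth dependency ratio: 29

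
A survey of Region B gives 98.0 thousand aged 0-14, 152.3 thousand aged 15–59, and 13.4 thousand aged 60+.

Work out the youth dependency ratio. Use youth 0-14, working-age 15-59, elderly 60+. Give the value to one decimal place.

Youth dependency ratio = 98.0 / 152.3 × 100 = 64.3

Youth dependency ratio: 64.3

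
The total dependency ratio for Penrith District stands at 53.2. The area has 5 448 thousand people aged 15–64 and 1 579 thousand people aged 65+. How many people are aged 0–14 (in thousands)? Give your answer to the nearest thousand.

Total dependency ratio = (youth + elderly) / working-age × 100
53.2 = (Y + 1 579) / 5 448 × 100
⇒ 1 319

Aged 0–14: 1 319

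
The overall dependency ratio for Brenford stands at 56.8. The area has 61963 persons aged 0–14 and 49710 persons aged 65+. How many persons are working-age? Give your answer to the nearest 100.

Working-age: 196600

Total dependency ratio = (youth + elderly) / working-age × 100
56.8 = (61963 + 49710) / W × 100
⇒ 196600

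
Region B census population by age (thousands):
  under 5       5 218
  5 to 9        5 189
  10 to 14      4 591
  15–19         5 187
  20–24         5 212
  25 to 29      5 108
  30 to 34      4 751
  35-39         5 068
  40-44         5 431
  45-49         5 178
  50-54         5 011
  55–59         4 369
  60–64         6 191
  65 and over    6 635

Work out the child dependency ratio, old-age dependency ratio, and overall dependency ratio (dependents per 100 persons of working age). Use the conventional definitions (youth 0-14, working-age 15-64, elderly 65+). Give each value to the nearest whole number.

Youth dependency ratio: 29
Old-age dependency ratio: 13
Total dependency ratio: 42

0–14: 5 218 + 5 189 + 4 591 = 14 998
15–64: 5 187 + 5 212 + 5 108 + 4 751 + 5 068 + 5 431 + 5 178 + 5 011 + 4 369 + 6 191 = 51 506
65+: 6 635
Youth dependency ratio = 14 998 / 51 506 × 100 = 29
Old-age dependency ratio = 6 635 / 51 506 × 100 = 13
Total dependency ratio = (14 998 + 6 635) / 51 506 × 100 = 21 633 / 51 506 × 100 = 42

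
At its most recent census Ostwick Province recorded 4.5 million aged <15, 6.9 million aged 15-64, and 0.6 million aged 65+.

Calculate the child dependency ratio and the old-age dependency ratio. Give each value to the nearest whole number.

Youth dependency ratio: 65
Old-age dependency ratio: 9

Youth dependency ratio = 4.5 / 6.9 × 100 = 65
Old-age dependency ratio = 0.6 / 6.9 × 100 = 9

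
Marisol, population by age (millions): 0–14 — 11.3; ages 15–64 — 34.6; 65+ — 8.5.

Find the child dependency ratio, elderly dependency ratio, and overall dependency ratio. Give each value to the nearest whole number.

Youth dependency ratio: 33
Old-age dependency ratio: 25
Total dependency ratio: 57

Youth dependency ratio = 11.3 / 34.6 × 100 = 33
Old-age dependency ratio = 8.5 / 34.6 × 100 = 25
Total dependency ratio = (11.3 + 8.5) / 34.6 × 100 = 19.8 / 34.6 × 100 = 57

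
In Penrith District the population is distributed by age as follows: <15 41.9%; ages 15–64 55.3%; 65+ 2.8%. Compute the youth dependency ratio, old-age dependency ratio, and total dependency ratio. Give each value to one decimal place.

Youth dependency ratio = 41.9 / 55.3 × 100 = 75.8
Old-age dependency ratio = 2.8 / 55.3 × 100 = 5.1
Total dependency ratio = (41.9 + 2.8) / 55.3 × 100 = 44.7 / 55.3 × 100 = 80.8

Youth dependency ratio: 75.8
Old-age dependency ratio: 5.1
Total dependency ratio: 80.8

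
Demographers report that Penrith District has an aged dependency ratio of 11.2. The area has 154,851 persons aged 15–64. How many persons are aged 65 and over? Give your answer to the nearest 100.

Aged 65 and over: 17,300

Old-age dependency ratio = elderly / working-age × 100
11.2 = E / 154,851 × 100
⇒ 17,300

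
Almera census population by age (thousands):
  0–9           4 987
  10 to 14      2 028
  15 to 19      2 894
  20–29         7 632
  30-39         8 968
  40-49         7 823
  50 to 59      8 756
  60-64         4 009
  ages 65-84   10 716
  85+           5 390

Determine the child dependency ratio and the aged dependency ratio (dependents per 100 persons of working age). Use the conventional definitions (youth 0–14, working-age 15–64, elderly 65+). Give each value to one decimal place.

0–14: 4 987 + 2 028 = 7 015
15–64: 2 894 + 7 632 + 8 968 + 7 823 + 8 756 + 4 009 = 40 082
65+: 10 716 + 5 390 = 16 106
Youth dependency ratio = 7 015 / 40 082 × 100 = 17.5
Old-age dependency ratio = 16 106 / 40 082 × 100 = 40.2

Youth dependency ratio: 17.5
Old-age dependency ratio: 40.2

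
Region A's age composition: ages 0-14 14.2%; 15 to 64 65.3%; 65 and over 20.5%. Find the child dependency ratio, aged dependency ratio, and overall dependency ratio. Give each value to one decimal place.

Youth dependency ratio: 21.7
Old-age dependency ratio: 31.4
Total dependency ratio: 53.1

Youth dependency ratio = 14.2 / 65.3 × 100 = 21.7
Old-age dependency ratio = 20.5 / 65.3 × 100 = 31.4
Total dependency ratio = (14.2 + 20.5) / 65.3 × 100 = 34.7 / 65.3 × 100 = 53.1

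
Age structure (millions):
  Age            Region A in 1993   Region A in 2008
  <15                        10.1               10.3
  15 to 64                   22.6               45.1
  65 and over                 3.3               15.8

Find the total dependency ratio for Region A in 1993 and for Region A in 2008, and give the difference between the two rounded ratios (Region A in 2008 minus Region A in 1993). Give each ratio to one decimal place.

Region A in 1993: (10.1 + 3.3) / 22.6 × 100 = 13.4 / 22.6 × 100 = 59.3
Region A in 2008: (10.3 + 15.8) / 45.1 × 100 = 26.1 / 45.1 × 100 = 57.9

Region A in 1993: 59.3
Region A in 2008: 57.9
Difference: -1.4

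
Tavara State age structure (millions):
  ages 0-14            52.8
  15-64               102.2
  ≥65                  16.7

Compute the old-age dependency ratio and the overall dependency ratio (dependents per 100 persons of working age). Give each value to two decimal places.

Old-age dependency ratio: 16.34
Total dependency ratio: 68.00

Old-age dependency ratio = 16.7 / 102.2 × 100 = 16.34
Total dependency ratio = (52.8 + 16.7) / 102.2 × 100 = 69.5 / 102.2 × 100 = 68.00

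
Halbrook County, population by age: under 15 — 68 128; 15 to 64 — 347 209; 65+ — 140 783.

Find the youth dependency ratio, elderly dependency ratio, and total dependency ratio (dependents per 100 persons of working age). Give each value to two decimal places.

Youth dependency ratio: 19.62
Old-age dependency ratio: 40.55
Total dependency ratio: 60.17

Youth dependency ratio = 68 128 / 347 209 × 100 = 19.62
Old-age dependency ratio = 140 783 / 347 209 × 100 = 40.55
Total dependency ratio = (68 128 + 140 783) / 347 209 × 100 = 208 911 / 347 209 × 100 = 60.17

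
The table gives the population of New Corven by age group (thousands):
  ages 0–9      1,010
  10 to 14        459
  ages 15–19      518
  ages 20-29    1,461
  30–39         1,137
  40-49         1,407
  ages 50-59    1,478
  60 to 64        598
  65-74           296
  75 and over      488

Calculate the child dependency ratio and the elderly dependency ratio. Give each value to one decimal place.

Youth dependency ratio: 22.3
Old-age dependency ratio: 11.9

0–14: 1,010 + 459 = 1,469
15–64: 518 + 1,461 + 1,137 + 1,407 + 1,478 + 598 = 6,599
65+: 296 + 488 = 784
Youth dependency ratio = 1,469 / 6,599 × 100 = 22.3
Old-age dependency ratio = 784 / 6,599 × 100 = 11.9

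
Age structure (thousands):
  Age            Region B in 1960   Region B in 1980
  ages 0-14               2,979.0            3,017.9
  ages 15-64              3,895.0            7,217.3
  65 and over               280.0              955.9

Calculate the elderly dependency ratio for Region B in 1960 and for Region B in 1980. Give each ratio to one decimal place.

Region B in 1960: 7.2
Region B in 1980: 13.2

Region B in 1960: 280.0 / 3,895.0 × 100 = 7.2
Region B in 1980: 955.9 / 7,217.3 × 100 = 13.2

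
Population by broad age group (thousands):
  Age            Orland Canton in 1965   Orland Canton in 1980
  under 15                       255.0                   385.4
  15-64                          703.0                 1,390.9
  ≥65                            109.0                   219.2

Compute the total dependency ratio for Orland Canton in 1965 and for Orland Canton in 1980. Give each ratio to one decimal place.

Orland Canton in 1965: 51.8
Orland Canton in 1980: 43.5

Orland Canton in 1965: (255.0 + 109.0) / 703.0 × 100 = 364.0 / 703.0 × 100 = 51.8
Orland Canton in 1980: (385.4 + 219.2) / 1,390.9 × 100 = 604.6 / 1,390.9 × 100 = 43.5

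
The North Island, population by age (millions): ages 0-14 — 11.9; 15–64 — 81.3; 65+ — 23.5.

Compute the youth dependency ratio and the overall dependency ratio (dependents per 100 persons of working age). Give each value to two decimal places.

Youth dependency ratio = 11.9 / 81.3 × 100 = 14.64
Total dependency ratio = (11.9 + 23.5) / 81.3 × 100 = 35.4 / 81.3 × 100 = 43.54

Youth dependency ratio: 14.64
Total dependency ratio: 43.54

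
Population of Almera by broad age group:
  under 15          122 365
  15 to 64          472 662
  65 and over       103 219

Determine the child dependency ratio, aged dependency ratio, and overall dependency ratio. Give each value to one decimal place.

Youth dependency ratio: 25.9
Old-age dependency ratio: 21.8
Total dependency ratio: 47.7

Youth dependency ratio = 122 365 / 472 662 × 100 = 25.9
Old-age dependency ratio = 103 219 / 472 662 × 100 = 21.8
Total dependency ratio = (122 365 + 103 219) / 472 662 × 100 = 225 584 / 472 662 × 100 = 47.7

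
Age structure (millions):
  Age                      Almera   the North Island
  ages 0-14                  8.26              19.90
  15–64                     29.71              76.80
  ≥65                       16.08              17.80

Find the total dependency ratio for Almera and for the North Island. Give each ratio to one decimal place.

Almera: (8.26 + 16.08) / 29.71 × 100 = 24.34 / 29.71 × 100 = 81.9
the North Island: (19.90 + 17.80) / 76.80 × 100 = 37.70 / 76.80 × 100 = 49.1

Almera: 81.9
the North Island: 49.1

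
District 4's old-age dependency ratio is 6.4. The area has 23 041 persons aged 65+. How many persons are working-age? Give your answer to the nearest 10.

Old-age dependency ratio = elderly / working-age × 100
6.4 = 23 041 / W × 100
⇒ 360 020

Working-age: 360 020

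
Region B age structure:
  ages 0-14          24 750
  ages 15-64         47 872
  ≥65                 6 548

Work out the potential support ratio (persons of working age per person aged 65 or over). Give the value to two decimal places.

Potential support ratio: 7.31

Potential support ratio = 47 872 / 6 548 = 7.31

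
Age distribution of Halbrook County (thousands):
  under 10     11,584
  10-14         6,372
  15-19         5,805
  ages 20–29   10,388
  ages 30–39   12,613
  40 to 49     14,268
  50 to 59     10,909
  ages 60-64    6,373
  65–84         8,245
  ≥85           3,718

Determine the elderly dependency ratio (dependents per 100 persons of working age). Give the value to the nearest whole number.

0–14: 11,584 + 6,372 = 17,956
15–64: 5,805 + 10,388 + 12,613 + 14,268 + 10,909 + 6,373 = 60,356
65+: 8,245 + 3,718 = 11,963
Old-age dependency ratio = 11,963 / 60,356 × 100 = 20

Old-age dependency ratio: 20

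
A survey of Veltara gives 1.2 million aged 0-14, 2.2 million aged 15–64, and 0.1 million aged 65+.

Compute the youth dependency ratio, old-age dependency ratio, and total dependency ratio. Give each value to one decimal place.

Youth dependency ratio = 1.2 / 2.2 × 100 = 54.5
Old-age dependency ratio = 0.1 / 2.2 × 100 = 4.5
Total dependency ratio = (1.2 + 0.1) / 2.2 × 100 = 1.3 / 2.2 × 100 = 59.1

Youth dependency ratio: 54.5
Old-age dependency ratio: 4.5
Total dependency ratio: 59.1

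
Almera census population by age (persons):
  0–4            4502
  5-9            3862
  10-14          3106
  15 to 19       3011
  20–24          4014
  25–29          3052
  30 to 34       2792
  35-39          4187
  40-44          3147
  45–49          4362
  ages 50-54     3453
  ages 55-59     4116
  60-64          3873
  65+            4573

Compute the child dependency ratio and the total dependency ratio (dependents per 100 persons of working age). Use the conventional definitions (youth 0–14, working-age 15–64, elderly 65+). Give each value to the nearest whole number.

Youth dependency ratio: 32
Total dependency ratio: 45

0–14: 4502 + 3862 + 3106 = 11470
15–64: 3011 + 4014 + 3052 + 2792 + 4187 + 3147 + 4362 + 3453 + 4116 + 3873 = 36007
65+: 4573
Youth dependency ratio = 11470 / 36007 × 100 = 32
Total dependency ratio = (11470 + 4573) / 36007 × 100 = 16043 / 36007 × 100 = 45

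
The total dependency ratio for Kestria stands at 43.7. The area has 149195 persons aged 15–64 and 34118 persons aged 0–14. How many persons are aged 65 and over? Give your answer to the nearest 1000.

Aged 65 and over: 31000

Total dependency ratio = (youth + elderly) / working-age × 100
43.7 = (34118 + E) / 149195 × 100
⇒ 31000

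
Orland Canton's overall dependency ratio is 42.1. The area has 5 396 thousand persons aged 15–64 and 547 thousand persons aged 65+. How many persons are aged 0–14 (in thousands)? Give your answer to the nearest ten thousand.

Aged 0–14: 1 720

Total dependency ratio = (youth + elderly) / working-age × 100
42.1 = (Y + 547) / 5 396 × 100
⇒ 1 720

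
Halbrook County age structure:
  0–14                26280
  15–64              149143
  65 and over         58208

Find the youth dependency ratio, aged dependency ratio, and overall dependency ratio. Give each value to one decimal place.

Youth dependency ratio = 26280 / 149143 × 100 = 17.6
Old-age dependency ratio = 58208 / 149143 × 100 = 39.0
Total dependency ratio = (26280 + 58208) / 149143 × 100 = 84488 / 149143 × 100 = 56.6

Youth dependency ratio: 17.6
Old-age dependency ratio: 39.0
Total dependency ratio: 56.6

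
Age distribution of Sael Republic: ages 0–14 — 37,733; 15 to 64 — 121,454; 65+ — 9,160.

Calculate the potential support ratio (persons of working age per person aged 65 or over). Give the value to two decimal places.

Potential support ratio: 13.26

Potential support ratio = 121,454 / 9,160 = 13.26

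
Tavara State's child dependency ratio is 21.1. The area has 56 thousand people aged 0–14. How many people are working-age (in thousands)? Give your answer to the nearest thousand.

Working-age: 265

Youth dependency ratio = youth / working-age × 100
21.1 = 56 / W × 100
⇒ 265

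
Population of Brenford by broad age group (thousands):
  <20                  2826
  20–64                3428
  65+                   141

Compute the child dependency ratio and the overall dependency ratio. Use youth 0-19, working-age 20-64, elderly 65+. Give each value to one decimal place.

Youth dependency ratio: 82.4
Total dependency ratio: 86.6

Youth dependency ratio = 2826 / 3428 × 100 = 82.4
Total dependency ratio = (2826 + 141) / 3428 × 100 = 2967 / 3428 × 100 = 86.6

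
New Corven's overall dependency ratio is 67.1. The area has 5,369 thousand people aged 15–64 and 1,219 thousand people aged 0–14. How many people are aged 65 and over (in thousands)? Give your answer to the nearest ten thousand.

Total dependency ratio = (youth + elderly) / working-age × 100
67.1 = (1,219 + E) / 5,369 × 100
⇒ 2,380

Aged 65 and over: 2,380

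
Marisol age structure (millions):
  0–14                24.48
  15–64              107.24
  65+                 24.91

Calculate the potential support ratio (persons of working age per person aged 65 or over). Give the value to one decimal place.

Potential support ratio: 4.3

Potential support ratio = 107.24 / 24.91 = 4.3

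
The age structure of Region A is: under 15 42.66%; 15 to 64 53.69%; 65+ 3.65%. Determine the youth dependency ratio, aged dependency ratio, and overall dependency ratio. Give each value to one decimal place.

Youth dependency ratio = 42.66 / 53.69 × 100 = 79.5
Old-age dependency ratio = 3.65 / 53.69 × 100 = 6.8
Total dependency ratio = (42.66 + 3.65) / 53.69 × 100 = 46.31 / 53.69 × 100 = 86.3

Youth dependency ratio: 79.5
Old-age dependency ratio: 6.8
Total dependency ratio: 86.3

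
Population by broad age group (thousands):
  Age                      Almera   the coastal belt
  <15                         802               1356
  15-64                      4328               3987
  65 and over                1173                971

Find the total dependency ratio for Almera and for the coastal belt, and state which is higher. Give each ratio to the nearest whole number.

Almera: 46
the coastal belt: 58
Higher: the coastal belt

Almera: (802 + 1173) / 4328 × 100 = 1975 / 4328 × 100 = 46
the coastal belt: (1356 + 971) / 3987 × 100 = 2327 / 3987 × 100 = 58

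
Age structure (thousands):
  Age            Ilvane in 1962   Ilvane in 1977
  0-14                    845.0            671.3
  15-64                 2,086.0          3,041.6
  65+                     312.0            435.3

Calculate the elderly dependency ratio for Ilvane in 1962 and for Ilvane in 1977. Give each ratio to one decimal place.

Ilvane in 1962: 15.0
Ilvane in 1977: 14.3

Ilvane in 1962: 312.0 / 2,086.0 × 100 = 15.0
Ilvane in 1977: 435.3 / 3,041.6 × 100 = 14.3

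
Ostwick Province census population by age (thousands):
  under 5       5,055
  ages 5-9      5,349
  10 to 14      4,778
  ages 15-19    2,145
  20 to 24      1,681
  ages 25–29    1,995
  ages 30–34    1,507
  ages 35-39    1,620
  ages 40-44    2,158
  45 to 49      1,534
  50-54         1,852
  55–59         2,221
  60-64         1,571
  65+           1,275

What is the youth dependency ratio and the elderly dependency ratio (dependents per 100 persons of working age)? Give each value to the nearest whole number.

0–14: 5,055 + 5,349 + 4,778 = 15,182
15–64: 2,145 + 1,681 + 1,995 + 1,507 + 1,620 + 2,158 + 1,534 + 1,852 + 2,221 + 1,571 = 18,284
65+: 1,275
Youth dependency ratio = 15,182 / 18,284 × 100 = 83
Old-age dependency ratio = 1,275 / 18,284 × 100 = 7

Youth dependency ratio: 83
Old-age dependency ratio: 7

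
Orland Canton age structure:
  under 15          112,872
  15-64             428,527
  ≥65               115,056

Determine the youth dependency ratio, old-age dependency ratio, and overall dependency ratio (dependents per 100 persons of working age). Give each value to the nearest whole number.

Youth dependency ratio: 26
Old-age dependency ratio: 27
Total dependency ratio: 53

Youth dependency ratio = 112,872 / 428,527 × 100 = 26
Old-age dependency ratio = 115,056 / 428,527 × 100 = 27
Total dependency ratio = (112,872 + 115,056) / 428,527 × 100 = 227,928 / 428,527 × 100 = 53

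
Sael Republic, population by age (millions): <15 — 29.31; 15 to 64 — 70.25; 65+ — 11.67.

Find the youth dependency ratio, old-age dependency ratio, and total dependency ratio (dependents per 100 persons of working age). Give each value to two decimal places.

Youth dependency ratio = 29.31 / 70.25 × 100 = 41.72
Old-age dependency ratio = 11.67 / 70.25 × 100 = 16.61
Total dependency ratio = (29.31 + 11.67) / 70.25 × 100 = 40.98 / 70.25 × 100 = 58.33

Youth dependency ratio: 41.72
Old-age dependency ratio: 16.61
Total dependency ratio: 58.33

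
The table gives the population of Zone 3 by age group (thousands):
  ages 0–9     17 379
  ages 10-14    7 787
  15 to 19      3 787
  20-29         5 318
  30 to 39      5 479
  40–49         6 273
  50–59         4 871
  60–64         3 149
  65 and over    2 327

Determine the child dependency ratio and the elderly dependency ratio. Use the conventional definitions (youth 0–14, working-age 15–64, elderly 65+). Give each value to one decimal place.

0–14: 17 379 + 7 787 = 25 166
15–64: 3 787 + 5 318 + 5 479 + 6 273 + 4 871 + 3 149 = 28 877
65+: 2 327
Youth dependency ratio = 25 166 / 28 877 × 100 = 87.1
Old-age dependency ratio = 2 327 / 28 877 × 100 = 8.1

Youth dependency ratio: 87.1
Old-age dependency ratio: 8.1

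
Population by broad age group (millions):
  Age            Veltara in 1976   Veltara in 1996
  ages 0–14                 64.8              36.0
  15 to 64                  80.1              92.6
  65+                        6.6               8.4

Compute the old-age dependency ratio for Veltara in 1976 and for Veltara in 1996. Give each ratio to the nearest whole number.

Veltara in 1976: 6.6 / 80.1 × 100 = 8
Veltara in 1996: 8.4 / 92.6 × 100 = 9

Veltara in 1976: 8
Veltara in 1996: 9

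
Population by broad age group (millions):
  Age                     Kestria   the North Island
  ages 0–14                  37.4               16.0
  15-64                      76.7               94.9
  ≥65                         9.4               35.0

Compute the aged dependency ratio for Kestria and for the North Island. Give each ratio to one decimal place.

Kestria: 9.4 / 76.7 × 100 = 12.3
the North Island: 35.0 / 94.9 × 100 = 36.9

Kestria: 12.3
the North Island: 36.9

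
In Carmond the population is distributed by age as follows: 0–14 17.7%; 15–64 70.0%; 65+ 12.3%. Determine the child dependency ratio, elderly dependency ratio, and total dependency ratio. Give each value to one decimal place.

Youth dependency ratio = 17.7 / 70.0 × 100 = 25.3
Old-age dependency ratio = 12.3 / 70.0 × 100 = 17.6
Total dependency ratio = (17.7 + 12.3) / 70.0 × 100 = 30.0 / 70.0 × 100 = 42.9

Youth dependency ratio: 25.3
Old-age dependency ratio: 17.6
Total dependency ratio: 42.9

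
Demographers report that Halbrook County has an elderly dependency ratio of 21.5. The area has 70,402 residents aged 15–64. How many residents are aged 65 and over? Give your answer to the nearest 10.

Old-age dependency ratio = elderly / working-age × 100
21.5 = E / 70,402 × 100
⇒ 15,140

Aged 65 and over: 15,140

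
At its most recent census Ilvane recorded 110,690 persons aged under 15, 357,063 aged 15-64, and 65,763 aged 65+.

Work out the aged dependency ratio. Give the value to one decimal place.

Old-age dependency ratio: 18.4

Old-age dependency ratio = 65,763 / 357,063 × 100 = 18.4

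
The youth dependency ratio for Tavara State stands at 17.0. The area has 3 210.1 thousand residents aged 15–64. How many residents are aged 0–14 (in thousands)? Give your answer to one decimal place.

Aged 0–14: 545.7

Youth dependency ratio = youth / working-age × 100
17.0 = Y / 3 210.1 × 100
⇒ 545.7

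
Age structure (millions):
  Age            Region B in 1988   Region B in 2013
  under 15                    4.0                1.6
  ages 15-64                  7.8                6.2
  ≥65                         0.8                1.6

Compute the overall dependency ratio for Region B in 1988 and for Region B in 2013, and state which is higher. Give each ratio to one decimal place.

Region B in 1988: (4.0 + 0.8) / 7.8 × 100 = 4.8 / 7.8 × 100 = 61.5
Region B in 2013: (1.6 + 1.6) / 6.2 × 100 = 3.2 / 6.2 × 100 = 51.6

Region B in 1988: 61.5
Region B in 2013: 51.6
Higher: Region B in 1988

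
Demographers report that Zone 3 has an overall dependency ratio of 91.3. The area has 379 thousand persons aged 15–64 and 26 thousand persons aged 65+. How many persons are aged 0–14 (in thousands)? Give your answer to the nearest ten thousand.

Total dependency ratio = (youth + elderly) / working-age × 100
91.3 = (Y + 26) / 379 × 100
⇒ 320

Aged 0–14: 320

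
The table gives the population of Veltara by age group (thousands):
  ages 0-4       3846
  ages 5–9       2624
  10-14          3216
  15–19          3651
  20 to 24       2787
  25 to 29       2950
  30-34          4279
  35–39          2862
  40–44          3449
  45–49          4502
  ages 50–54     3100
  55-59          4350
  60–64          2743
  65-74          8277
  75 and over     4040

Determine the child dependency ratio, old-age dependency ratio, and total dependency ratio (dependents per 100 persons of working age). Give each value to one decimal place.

0–14: 3846 + 2624 + 3216 = 9686
15–64: 3651 + 2787 + 2950 + 4279 + 2862 + 3449 + 4502 + 3100 + 4350 + 2743 = 34673
65+: 8277 + 4040 = 12317
Youth dependency ratio = 9686 / 34673 × 100 = 27.9
Old-age dependency ratio = 12317 / 34673 × 100 = 35.5
Total dependency ratio = (9686 + 12317) / 34673 × 100 = 22003 / 34673 × 100 = 63.5

Youth dependency ratio: 27.9
Old-age dependency ratio: 35.5
Total dependency ratio: 63.5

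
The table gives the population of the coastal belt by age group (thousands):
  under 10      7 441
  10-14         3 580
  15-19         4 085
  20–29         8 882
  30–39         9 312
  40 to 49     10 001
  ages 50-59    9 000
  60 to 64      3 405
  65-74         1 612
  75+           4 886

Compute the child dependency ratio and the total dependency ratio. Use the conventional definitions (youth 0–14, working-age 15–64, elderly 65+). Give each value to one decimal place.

0–14: 7 441 + 3 580 = 11 021
15–64: 4 085 + 8 882 + 9 312 + 10 001 + 9 000 + 3 405 = 44 685
65+: 1 612 + 4 886 = 6 498
Youth dependency ratio = 11 021 / 44 685 × 100 = 24.7
Total dependency ratio = (11 021 + 6 498) / 44 685 × 100 = 17 519 / 44 685 × 100 = 39.2

Youth dependency ratio: 24.7
Total dependency ratio: 39.2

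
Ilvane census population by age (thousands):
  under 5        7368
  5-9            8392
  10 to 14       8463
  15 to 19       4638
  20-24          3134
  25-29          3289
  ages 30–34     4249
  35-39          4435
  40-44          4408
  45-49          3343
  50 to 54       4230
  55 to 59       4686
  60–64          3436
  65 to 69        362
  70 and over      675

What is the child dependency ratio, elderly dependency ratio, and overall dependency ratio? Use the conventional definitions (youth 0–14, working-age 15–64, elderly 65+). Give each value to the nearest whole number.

0–14: 7368 + 8392 + 8463 = 24223
15–64: 4638 + 3134 + 3289 + 4249 + 4435 + 4408 + 3343 + 4230 + 4686 + 3436 = 39848
65+: 362 + 675 = 1037
Youth dependency ratio = 24223 / 39848 × 100 = 61
Old-age dependency ratio = 1037 / 39848 × 100 = 3
Total dependency ratio = (24223 + 1037) / 39848 × 100 = 25260 / 39848 × 100 = 63

Youth dependency ratio: 61
Old-age dependency ratio: 3
Total dependency ratio: 63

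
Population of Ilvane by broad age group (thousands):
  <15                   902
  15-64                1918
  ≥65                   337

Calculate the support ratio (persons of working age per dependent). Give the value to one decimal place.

Support ratio: 1.5

Support ratio = 1918 / (902 + 337) = 1918 / 1239 = 1.5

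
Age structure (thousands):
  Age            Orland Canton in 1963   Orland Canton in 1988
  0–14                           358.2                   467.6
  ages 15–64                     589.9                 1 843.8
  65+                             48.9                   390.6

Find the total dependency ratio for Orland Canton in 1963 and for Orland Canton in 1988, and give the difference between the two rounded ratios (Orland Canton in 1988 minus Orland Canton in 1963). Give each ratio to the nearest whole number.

Orland Canton in 1963: 69
Orland Canton in 1988: 47
Difference: -22

Orland Canton in 1963: (358.2 + 48.9) / 589.9 × 100 = 407.1 / 589.9 × 100 = 69
Orland Canton in 1988: (467.6 + 390.6) / 1 843.8 × 100 = 858.2 / 1 843.8 × 100 = 47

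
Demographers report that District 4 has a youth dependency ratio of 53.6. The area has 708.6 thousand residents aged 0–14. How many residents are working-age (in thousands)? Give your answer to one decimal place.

Working-age: 1 322.0

Youth dependency ratio = youth / working-age × 100
53.6 = 708.6 / W × 100
⇒ 1 322.0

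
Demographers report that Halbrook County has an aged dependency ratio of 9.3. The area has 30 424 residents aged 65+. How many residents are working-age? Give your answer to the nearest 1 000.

Working-age: 327 000

Old-age dependency ratio = elderly / working-age × 100
9.3 = 30 424 / W × 100
⇒ 327 000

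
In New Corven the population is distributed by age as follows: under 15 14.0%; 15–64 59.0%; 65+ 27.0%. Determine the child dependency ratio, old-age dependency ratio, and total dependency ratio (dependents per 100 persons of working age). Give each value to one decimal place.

Youth dependency ratio: 23.7
Old-age dependency ratio: 45.8
Total dependency ratio: 69.5

Youth dependency ratio = 14.0 / 59.0 × 100 = 23.7
Old-age dependency ratio = 27.0 / 59.0 × 100 = 45.8
Total dependency ratio = (14.0 + 27.0) / 59.0 × 100 = 41.0 / 59.0 × 100 = 69.5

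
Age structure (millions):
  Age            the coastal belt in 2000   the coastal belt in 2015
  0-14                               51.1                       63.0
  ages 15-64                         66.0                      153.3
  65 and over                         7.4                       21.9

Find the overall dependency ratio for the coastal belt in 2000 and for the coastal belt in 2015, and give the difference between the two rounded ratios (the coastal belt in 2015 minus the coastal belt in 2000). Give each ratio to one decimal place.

the coastal belt in 2000: (51.1 + 7.4) / 66.0 × 100 = 58.5 / 66.0 × 100 = 88.6
the coastal belt in 2015: (63.0 + 21.9) / 153.3 × 100 = 84.9 / 153.3 × 100 = 55.4

the coastal belt in 2000: 88.6
the coastal belt in 2015: 55.4
Difference: -33.2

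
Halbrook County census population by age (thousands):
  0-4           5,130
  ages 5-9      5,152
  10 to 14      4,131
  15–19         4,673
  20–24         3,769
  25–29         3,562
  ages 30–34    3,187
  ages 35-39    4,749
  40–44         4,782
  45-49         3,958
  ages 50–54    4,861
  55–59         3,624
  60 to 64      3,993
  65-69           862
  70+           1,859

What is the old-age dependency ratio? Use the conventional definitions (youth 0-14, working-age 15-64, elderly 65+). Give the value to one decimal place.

Old-age dependency ratio: 6.6

0–14: 5,130 + 5,152 + 4,131 = 14,413
15–64: 4,673 + 3,769 + 3,562 + 3,187 + 4,749 + 4,782 + 3,958 + 4,861 + 3,624 + 3,993 = 41,158
65+: 862 + 1,859 = 2,721
Old-age dependency ratio = 2,721 / 41,158 × 100 = 6.6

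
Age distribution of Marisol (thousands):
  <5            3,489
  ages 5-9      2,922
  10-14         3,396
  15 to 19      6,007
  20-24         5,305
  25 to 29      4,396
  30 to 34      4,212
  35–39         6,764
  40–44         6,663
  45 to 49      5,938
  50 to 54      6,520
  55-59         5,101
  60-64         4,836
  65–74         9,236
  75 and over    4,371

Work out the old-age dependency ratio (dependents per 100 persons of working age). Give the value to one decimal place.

Old-age dependency ratio: 24.4

0–14: 3,489 + 2,922 + 3,396 = 9,807
15–64: 6,007 + 5,305 + 4,396 + 4,212 + 6,764 + 6,663 + 5,938 + 6,520 + 5,101 + 4,836 = 55,742
65+: 9,236 + 4,371 = 13,607
Old-age dependency ratio = 13,607 / 55,742 × 100 = 24.4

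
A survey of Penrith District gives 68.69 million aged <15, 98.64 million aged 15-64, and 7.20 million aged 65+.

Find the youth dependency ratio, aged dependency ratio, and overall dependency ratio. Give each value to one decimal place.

Youth dependency ratio: 69.6
Old-age dependency ratio: 7.3
Total dependency ratio: 76.9

Youth dependency ratio = 68.69 / 98.64 × 100 = 69.6
Old-age dependency ratio = 7.20 / 98.64 × 100 = 7.3
Total dependency ratio = (68.69 + 7.20) / 98.64 × 100 = 75.89 / 98.64 × 100 = 76.9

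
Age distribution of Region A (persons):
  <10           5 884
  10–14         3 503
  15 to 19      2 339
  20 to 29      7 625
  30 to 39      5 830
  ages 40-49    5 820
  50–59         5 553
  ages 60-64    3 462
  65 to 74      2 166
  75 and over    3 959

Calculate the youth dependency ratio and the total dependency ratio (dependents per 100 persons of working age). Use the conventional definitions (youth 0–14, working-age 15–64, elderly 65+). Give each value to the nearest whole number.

0–14: 5 884 + 3 503 = 9 387
15–64: 2 339 + 7 625 + 5 830 + 5 820 + 5 553 + 3 462 = 30 629
65+: 2 166 + 3 959 = 6 125
Youth dependency ratio = 9 387 / 30 629 × 100 = 31
Total dependency ratio = (9 387 + 6 125) / 30 629 × 100 = 15 512 / 30 629 × 100 = 51

Youth dependency ratio: 31
Total dependency ratio: 51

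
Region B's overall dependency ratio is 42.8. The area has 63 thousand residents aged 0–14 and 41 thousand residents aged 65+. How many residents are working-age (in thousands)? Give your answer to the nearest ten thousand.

Working-age: 240

Total dependency ratio = (youth + elderly) / working-age × 100
42.8 = (63 + 41) / W × 100
⇒ 240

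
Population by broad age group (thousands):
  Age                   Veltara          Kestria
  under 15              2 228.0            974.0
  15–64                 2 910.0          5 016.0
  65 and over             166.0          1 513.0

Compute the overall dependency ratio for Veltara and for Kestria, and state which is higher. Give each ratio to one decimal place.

Veltara: 82.3
Kestria: 49.6
Higher: Veltara

Veltara: (2 228.0 + 166.0) / 2 910.0 × 100 = 2 394.0 / 2 910.0 × 100 = 82.3
Kestria: (974.0 + 1 513.0) / 5 016.0 × 100 = 2 487.0 / 5 016.0 × 100 = 49.6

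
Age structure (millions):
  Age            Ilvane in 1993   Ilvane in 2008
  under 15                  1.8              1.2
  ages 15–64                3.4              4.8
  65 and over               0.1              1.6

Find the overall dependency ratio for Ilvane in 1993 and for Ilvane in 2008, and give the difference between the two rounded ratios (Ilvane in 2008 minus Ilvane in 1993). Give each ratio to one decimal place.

Ilvane in 1993: 55.9
Ilvane in 2008: 58.3
Difference: +2.4

Ilvane in 1993: (1.8 + 0.1) / 3.4 × 100 = 1.9 / 3.4 × 100 = 55.9
Ilvane in 2008: (1.2 + 1.6) / 4.8 × 100 = 2.8 / 4.8 × 100 = 58.3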